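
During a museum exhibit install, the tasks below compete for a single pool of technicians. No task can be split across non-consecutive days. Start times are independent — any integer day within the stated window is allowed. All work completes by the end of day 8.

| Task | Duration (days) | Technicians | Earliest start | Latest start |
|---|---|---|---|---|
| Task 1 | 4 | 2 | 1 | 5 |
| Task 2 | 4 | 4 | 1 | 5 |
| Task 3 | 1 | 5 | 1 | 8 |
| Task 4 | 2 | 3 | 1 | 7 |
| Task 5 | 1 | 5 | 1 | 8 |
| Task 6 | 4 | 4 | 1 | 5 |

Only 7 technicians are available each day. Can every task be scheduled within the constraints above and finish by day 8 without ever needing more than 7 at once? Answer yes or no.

no

The minimum achievable peak is 8; 7 < 8, so no feasible schedule stays within the cap.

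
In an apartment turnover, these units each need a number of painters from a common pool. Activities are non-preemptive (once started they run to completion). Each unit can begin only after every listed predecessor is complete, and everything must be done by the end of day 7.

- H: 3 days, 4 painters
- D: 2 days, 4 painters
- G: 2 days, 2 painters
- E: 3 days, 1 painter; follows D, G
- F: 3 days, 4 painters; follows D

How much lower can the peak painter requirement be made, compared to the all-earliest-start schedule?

Early-start peak: d1:10  d2:10  d3:9  d4:5  d5:5  d6:0  d7:0 ⇒ 10.
Leveled (H@1, D@1, G@3, E@5, F@4): d1:8  d2:8  d3:6  d4:6  d5:5  d6:5  d7:1 ⇒ 8.
Reduction 10 − 8 = 2.

2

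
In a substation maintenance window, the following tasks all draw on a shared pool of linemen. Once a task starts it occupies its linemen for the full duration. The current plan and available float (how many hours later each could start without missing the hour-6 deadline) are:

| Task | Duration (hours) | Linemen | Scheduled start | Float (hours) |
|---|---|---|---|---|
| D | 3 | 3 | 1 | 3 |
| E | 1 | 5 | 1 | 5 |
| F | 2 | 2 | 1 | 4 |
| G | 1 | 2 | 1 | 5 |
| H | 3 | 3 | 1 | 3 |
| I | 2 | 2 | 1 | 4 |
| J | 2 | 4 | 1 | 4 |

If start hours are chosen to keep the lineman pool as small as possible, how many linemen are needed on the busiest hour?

Early-start (D@1, E@1, F@1, G@1, H@1, I@1, J@1) gives peak 21: h1:21  h2:14  h3:6  h4:0  h5:0  h6:0.
Shift E→6, G→6, H→3, J→4.
Schedule D@1, E@6, F@1, G@6, H@3, I@1, J@4: h1:7  h2:7  h3:6  h4:7  h5:7  h6:7 — peak 7.
Total lineman-hours = 41 over 6 hours ⇒ peak ≥ ⌈41/6⌉ = 7, so 7 is optimal.

7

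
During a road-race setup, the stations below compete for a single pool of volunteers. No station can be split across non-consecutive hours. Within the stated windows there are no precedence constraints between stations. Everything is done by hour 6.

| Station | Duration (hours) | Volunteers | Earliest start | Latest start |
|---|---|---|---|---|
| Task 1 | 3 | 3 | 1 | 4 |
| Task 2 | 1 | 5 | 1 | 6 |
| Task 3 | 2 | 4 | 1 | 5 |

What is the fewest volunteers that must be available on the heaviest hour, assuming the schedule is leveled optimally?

5

Early-start (Task 1@1, Task 2@1, Task 3@1) gives peak 12: h1:12  h2:7  h3:3  h4:0  h5:0  h6:0.
Shift Task 2→4, Task 3→5.
Schedule Task 1@1, Task 2@4, Task 3@5: h1:3  h2:3  h3:3  h4:5  h5:4  h6:4 — peak 5.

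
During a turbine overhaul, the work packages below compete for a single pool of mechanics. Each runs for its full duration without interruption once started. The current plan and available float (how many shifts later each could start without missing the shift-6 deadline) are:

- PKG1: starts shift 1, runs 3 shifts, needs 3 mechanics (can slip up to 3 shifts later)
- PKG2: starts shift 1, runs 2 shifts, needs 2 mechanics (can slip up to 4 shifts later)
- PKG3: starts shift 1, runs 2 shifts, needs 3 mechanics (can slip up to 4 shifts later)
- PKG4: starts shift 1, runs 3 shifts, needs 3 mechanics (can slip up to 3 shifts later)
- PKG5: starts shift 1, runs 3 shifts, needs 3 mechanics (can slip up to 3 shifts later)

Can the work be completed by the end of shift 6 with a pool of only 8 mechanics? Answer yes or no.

yes

Schedule PKG1@1, PKG2@1, PKG3@1, PKG4@3, PKG5@4: s1:8  s2:8  s3:6  s4:6  s5:6  s6:3 — peak 8 ≤ 8.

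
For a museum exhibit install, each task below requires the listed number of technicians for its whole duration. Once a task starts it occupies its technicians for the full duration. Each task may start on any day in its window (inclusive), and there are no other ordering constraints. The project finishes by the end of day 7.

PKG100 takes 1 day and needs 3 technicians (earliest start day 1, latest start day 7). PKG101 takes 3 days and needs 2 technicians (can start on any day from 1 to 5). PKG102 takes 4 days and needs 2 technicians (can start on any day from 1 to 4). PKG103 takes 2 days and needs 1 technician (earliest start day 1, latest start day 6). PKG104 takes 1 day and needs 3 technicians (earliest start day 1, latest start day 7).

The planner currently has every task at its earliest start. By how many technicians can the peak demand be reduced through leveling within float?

Early-start peak: d1:11  d2:5  d3:4  d4:2  d5:0  d6:0  d7:0 ⇒ 11.
Leveled (PKG100@1, PKG101@2, PKG102@2, PKG103@5, PKG104@6): d1:3  d2:4  d3:4  d4:4  d5:3  d6:4  d7:0 ⇒ 4.
Reduction 11 − 4 = 7.

7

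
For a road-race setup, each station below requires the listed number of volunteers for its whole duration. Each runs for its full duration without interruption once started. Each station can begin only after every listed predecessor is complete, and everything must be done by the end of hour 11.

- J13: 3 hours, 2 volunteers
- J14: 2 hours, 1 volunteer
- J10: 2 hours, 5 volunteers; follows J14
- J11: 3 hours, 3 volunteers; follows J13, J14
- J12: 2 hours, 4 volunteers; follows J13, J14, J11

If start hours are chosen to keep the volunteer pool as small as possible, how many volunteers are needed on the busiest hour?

5

Early-start (J13@1, J14@1, J10@3, J11@4, J12@7) gives peak 8: h1:3  h2:3  h3:7  h4:8  h5:3  h6:3  h7:4  h8:4  h9:0  h10:0  h11:0.
Shift J10→4, J11→6, J12→9.
Schedule J13@1, J14@1, J10@4, J11@6, J12@9: h1:3  h2:3  h3:2  h4:5  h5:5  h6:3  h7:3  h8:3  h9:4  h10:4  h11:0 — peak 5.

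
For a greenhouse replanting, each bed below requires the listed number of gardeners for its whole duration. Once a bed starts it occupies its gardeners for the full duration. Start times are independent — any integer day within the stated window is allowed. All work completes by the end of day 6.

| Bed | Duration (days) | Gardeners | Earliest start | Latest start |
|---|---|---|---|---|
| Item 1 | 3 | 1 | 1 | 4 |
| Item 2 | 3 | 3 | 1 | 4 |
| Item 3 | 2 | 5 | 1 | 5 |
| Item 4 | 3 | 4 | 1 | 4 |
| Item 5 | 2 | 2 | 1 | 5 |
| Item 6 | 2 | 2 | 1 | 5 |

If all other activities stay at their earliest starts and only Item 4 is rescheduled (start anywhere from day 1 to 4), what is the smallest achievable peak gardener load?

Item 4@1: d1:17  d2:17  d3:8  d4:0  d5:0  d6:0 → peak 17
Item 4@2: d1:13  d2:17  d3:8  d4:4  d5:0  d6:0 → peak 17
Item 4@3: d1:13  d2:13  d3:8  d4:4  d5:4  d6:0 → peak 13
Item 4@4: d1:13  d2:13  d3:4  d4:4  d5:4  d6:4 → peak 13
Best is Item 4@3, peak 13.

13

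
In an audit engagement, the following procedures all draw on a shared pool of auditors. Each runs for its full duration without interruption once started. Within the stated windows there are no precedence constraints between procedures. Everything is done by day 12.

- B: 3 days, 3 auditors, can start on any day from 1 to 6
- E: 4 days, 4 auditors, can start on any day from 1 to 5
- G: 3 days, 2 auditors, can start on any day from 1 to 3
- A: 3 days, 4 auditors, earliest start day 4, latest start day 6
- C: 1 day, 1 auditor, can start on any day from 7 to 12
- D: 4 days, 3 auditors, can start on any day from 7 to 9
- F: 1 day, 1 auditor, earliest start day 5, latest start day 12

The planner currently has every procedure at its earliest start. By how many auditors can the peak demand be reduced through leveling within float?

2

Early-start peak: d1:9  d2:9  d3:9  d4:8  d5:5  d6:4  d7:4  d8:3  d9:3  d10:3  d11:0  d12:0 ⇒ 9.
Leveled (B@4, E@1, G@1, A@5, C@7, D@8, F@7): d1:6  d2:6  d3:6  d4:7  d5:7  d6:7  d7:6  d8:3  d9:3  d10:3  d11:3  d12:0 ⇒ 7.
Reduction 9 − 7 = 2.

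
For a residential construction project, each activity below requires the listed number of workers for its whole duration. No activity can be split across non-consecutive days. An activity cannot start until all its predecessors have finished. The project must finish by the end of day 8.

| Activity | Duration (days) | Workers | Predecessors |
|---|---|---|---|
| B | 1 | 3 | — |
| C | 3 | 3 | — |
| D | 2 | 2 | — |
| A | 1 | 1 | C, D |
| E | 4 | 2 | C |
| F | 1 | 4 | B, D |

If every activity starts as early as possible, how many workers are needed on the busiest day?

8

Early-start schedule: B@1, C@1, D@1, A@4, E@4, F@3.
Load per day: day 1: 8, day 2: 5, day 3: 7, day 4: 3, day 5: 2, day 6: 2, day 7: 2, day 8: 0.
Peak is 8.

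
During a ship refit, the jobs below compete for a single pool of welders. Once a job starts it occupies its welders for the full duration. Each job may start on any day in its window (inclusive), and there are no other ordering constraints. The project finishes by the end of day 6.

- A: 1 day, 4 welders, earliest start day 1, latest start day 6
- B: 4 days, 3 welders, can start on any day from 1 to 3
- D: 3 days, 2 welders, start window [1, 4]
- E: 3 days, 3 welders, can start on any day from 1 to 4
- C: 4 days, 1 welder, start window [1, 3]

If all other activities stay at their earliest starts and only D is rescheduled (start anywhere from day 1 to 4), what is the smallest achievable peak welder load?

11

D@1: d1:13  d2:9  d3:9  d4:4  d5:0  d6:0 → peak 13
D@2: d1:11  d2:9  d3:9  d4:6  d5:0  d6:0 → peak 11
D@3: d1:11  d2:7  d3:9  d4:6  d5:2  d6:0 → peak 11
D@4: d1:11  d2:7  d3:7  d4:6  d5:2  d6:2 → peak 11
Best is D@2, peak 11.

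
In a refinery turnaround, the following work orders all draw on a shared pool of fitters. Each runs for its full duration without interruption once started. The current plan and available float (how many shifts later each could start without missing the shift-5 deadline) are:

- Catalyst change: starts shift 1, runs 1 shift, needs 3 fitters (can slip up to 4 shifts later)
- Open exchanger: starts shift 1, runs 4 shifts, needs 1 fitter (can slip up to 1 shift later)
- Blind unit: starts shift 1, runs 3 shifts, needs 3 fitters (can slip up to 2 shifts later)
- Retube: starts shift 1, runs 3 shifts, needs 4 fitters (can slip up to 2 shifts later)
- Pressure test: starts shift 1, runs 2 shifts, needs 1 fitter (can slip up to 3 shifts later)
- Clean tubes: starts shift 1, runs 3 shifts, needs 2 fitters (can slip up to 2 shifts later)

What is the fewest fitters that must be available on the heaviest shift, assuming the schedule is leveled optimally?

Early-start (Catalyst change@1, Open exchanger@1, Blind unit@1, Retube@1, Pressure test@1, Clean tubes@1) gives peak 14: s1:14  s2:11  s3:10  s4:1  s5:0.
Shift Retube→2, Clean tubes→3.
Schedule Catalyst change@1, Open exchanger@1, Blind unit@1, Retube@2, Pressure test@1, Clean tubes@3: s1:8  s2:9  s3:10  s4:7  s5:2 — peak 10.

10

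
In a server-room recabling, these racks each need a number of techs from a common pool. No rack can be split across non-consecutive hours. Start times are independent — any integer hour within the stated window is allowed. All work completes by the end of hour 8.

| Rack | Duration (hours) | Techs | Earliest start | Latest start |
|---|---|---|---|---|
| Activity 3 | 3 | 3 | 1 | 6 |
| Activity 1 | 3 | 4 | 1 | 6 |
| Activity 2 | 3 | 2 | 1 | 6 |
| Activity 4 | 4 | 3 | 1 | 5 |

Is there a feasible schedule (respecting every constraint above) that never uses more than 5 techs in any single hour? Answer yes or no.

The minimum achievable peak is 6; 5 < 6, so no feasible schedule stays within the cap.

no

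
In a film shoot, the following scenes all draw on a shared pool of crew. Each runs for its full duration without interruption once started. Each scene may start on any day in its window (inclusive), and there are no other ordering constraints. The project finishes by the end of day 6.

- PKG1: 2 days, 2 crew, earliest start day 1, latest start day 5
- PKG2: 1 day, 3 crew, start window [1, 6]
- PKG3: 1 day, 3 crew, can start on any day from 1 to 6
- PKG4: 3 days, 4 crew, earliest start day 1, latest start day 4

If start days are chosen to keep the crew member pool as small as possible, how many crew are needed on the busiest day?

Early-start (PKG1@1, PKG2@1, PKG3@1, PKG4@1) gives peak 12: d1:12  d2:6  d3:4  d4:0  d5:0  d6:0.
Shift PKG3→2, PKG4→3.
Schedule PKG1@1, PKG2@1, PKG3@2, PKG4@3: d1:5  d2:5  d3:4  d4:4  d5:4  d6:0 — peak 5.

5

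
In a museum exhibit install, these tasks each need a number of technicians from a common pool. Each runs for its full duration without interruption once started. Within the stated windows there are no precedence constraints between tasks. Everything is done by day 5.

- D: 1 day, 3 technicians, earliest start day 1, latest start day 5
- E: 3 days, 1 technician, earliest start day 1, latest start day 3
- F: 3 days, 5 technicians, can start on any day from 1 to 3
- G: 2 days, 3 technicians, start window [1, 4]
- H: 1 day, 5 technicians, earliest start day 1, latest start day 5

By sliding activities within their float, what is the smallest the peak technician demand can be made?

Early-start (D@1, E@1, F@1, G@1, H@1) gives peak 17: d1:17  d2:9  d3:6  d4:0  d5:0.
Shift F→2, G→4, H→5.
Schedule D@1, E@1, F@2, G@4, H@5: d1:4  d2:6  d3:6  d4:8  d5:8 — peak 8.

8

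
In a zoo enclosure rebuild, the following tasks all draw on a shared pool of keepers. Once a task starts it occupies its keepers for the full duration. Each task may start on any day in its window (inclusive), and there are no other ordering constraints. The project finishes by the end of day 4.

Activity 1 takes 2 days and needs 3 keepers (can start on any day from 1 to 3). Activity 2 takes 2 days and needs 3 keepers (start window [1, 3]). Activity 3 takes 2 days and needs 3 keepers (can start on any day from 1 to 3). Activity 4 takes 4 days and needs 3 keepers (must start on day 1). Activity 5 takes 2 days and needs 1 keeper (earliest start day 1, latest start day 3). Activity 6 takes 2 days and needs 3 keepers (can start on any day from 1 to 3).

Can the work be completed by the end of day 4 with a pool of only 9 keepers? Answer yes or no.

Total keeper-days = 38; over 4 days the average is 38/4 > 9, so some day must exceed 9.

no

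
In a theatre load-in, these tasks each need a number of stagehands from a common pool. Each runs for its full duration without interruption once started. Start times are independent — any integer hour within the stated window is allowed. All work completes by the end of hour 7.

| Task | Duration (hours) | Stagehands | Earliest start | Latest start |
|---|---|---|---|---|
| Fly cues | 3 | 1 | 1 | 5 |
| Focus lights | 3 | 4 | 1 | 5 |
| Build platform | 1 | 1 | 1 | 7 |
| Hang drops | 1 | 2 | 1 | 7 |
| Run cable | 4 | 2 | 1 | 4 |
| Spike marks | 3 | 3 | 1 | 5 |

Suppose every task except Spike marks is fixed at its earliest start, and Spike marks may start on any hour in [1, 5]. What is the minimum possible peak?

10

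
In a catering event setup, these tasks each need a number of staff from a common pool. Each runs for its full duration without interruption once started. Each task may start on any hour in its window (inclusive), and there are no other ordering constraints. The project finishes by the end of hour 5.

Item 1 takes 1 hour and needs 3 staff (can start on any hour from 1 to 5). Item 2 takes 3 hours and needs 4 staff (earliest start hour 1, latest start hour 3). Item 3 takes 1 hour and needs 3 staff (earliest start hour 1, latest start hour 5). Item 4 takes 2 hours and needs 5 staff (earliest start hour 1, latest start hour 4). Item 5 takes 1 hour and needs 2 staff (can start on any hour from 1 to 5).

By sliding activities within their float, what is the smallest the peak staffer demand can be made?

7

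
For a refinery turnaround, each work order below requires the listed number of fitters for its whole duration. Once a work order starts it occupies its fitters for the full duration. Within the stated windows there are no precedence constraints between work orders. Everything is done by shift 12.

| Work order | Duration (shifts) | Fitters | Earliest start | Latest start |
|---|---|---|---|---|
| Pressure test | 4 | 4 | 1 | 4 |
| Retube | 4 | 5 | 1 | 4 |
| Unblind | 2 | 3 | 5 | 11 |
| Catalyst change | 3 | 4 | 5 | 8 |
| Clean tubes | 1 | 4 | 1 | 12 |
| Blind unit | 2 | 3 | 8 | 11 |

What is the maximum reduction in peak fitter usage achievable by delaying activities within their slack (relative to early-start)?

4

Early-start peak: s1:13  s2:9  s3:9  s4:9  s5:7  s6:7  s7:4  s8:3  s9:3  s10:0  s11:0  s12:0 ⇒ 13.
Leveled (Pressure test@1, Retube@1, Unblind@5, Catalyst change@5, Clean tubes@7, Blind unit@8): s1:9  s2:9  s3:9  s4:9  s5:7  s6:7  s7:8  s8:3  s9:3  s10:0  s11:0  s12:0 ⇒ 9.
Reduction 13 − 9 = 4.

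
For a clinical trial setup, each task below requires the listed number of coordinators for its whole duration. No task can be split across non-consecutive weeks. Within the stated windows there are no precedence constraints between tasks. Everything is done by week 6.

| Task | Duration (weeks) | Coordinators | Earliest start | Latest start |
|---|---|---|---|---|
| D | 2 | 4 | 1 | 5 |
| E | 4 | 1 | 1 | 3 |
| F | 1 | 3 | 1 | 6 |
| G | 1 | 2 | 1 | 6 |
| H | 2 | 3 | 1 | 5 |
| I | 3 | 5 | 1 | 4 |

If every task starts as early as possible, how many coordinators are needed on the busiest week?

18

Early-start schedule: D@1, E@1, F@1, G@1, H@1, I@1.
Load per week: week 1: 18, week 2: 13, week 3: 6, week 4: 1, week 5: 0, week 6: 0.
Peak is 18.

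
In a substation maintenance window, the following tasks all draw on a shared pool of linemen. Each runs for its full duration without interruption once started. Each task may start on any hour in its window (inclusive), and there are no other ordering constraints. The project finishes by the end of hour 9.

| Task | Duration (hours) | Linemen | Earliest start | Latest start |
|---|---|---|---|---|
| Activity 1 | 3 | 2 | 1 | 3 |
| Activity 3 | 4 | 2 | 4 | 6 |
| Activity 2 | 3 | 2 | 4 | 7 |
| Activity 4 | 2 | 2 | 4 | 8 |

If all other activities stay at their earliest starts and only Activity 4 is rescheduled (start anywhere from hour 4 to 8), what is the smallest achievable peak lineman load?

Activity 4@4: h1:2  h2:2  h3:2  h4:6  h5:6  h6:4  h7:2  h8:0  h9:0 → peak 6
Activity 4@5: h1:2  h2:2  h3:2  h4:4  h5:6  h6:6  h7:2  h8:0  h9:0 → peak 6
Activity 4@6: h1:2  h2:2  h3:2  h4:4  h5:4  h6:6  h7:4  h8:0  h9:0 → peak 6
Activity 4@7: h1:2  h2:2  h3:2  h4:4  h5:4  h6:4  h7:4  h8:2  h9:0 → peak 4
Activity 4@8: h1:2  h2:2  h3:2  h4:4  h5:4  h6:4  h7:2  h8:2  h9:2 → peak 4
Best is Activity 4@7, peak 4.

4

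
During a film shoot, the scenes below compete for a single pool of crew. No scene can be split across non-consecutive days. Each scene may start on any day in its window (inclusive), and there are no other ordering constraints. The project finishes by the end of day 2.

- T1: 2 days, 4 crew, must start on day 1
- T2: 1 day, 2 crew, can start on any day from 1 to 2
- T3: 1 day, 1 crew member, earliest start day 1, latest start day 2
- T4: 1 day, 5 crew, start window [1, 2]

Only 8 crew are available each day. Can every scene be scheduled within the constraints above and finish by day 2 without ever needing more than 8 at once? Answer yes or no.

no

The minimum achievable peak is 9; 8 < 9, so no feasible schedule stays within the cap.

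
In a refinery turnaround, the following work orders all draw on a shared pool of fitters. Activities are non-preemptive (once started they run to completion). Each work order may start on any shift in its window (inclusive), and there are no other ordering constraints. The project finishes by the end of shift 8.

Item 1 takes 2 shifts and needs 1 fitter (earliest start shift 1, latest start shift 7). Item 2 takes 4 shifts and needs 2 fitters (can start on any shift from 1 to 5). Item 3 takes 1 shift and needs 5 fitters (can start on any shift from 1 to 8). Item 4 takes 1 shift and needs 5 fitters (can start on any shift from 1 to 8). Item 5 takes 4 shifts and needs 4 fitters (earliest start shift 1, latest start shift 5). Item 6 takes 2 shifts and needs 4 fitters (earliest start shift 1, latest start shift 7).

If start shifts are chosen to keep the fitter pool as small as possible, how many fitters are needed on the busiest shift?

Early-start (Item 1@1, Item 2@1, Item 3@1, Item 4@1, Item 5@1, Item 6@1) gives peak 21: s1:21  s2:11  s3:6  s4:6  s5:0  s6:0  s7:0  s8:0.
Shift Item 2→3, Item 4→2, Item 5→3, Item 6→7.
Schedule Item 1@1, Item 2@3, Item 3@1, Item 4@2, Item 5@3, Item 6@7: s1:6  s2:6  s3:6  s4:6  s5:6  s6:6  s7:4  s8:4 — peak 6.
Total fitter-shifts = 44 over 8 shifts ⇒ peak ≥ ⌈44/8⌉ = 6, so 6 is optimal.

6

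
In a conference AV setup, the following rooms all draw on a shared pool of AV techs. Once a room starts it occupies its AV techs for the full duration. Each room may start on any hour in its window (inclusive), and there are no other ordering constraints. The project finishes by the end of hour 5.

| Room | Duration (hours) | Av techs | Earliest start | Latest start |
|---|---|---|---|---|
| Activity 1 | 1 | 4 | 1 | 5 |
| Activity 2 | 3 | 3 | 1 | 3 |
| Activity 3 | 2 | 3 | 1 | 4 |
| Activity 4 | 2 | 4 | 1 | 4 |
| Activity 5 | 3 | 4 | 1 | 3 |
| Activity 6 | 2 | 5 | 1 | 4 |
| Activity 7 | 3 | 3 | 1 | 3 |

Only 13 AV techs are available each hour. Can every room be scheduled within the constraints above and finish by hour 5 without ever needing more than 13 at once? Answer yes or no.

yes

Schedule Activity 1@1, Activity 2@1, Activity 3@1, Activity 4@4, Activity 5@2, Activity 6@4, Activity 7@1: h1:13  h2:13  h3:10  h4:13  h5:9 — peak 13 ≤ 13.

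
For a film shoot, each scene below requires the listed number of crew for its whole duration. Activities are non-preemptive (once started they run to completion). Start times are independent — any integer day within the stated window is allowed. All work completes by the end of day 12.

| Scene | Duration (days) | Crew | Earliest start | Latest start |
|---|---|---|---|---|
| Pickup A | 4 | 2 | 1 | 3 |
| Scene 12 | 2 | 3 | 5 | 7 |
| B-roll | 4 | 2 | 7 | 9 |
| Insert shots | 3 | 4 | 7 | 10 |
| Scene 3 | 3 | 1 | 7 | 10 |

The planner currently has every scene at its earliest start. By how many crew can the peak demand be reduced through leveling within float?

1

Early-start peak: d1:2  d2:2  d3:2  d4:2  d5:3  d6:3  d7:7  d8:7  d9:7  d10:2  d11:0  d12:0 ⇒ 7.
Leveled (Pickup A@1, Scene 12@5, B-roll@7, Insert shots@7, Scene 3@10): d1:2  d2:2  d3:2  d4:2  d5:3  d6:3  d7:6  d8:6  d9:6  d10:3  d11:1  d12:1 ⇒ 6.
Reduction 7 − 6 = 1.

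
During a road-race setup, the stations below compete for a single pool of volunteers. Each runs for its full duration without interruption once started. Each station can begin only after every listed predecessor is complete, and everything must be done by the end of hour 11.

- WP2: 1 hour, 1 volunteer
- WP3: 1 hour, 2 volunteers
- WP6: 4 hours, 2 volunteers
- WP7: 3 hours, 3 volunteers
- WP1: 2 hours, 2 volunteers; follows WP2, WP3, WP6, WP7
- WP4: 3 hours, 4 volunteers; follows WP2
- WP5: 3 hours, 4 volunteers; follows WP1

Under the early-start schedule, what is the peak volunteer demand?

Early-start schedule: WP2@1, WP3@1, WP6@1, WP7@1, WP1@5, WP4@2, WP5@7.
Load per hour: hour 1: 8, hour 2: 9, hour 3: 9, hour 4: 6, hour 5: 2, hour 6: 2, hour 7: 4, hour 8: 4, hour 9: 4, hour 10: 0, hour 11: 0.
Peak is 9.

9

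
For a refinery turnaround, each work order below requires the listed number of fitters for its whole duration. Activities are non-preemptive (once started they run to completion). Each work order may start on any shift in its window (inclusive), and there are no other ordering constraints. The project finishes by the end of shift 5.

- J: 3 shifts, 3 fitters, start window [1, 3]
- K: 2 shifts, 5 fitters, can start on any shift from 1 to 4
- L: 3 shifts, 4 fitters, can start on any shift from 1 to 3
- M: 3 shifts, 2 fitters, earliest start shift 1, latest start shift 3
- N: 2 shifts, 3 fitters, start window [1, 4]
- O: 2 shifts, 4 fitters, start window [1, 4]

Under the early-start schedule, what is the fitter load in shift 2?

21

At early start, shift 2 has: J, K, L, M, N, O.
Demand: 3 + 5 + 4 + 2 + 3 + 4 = 21.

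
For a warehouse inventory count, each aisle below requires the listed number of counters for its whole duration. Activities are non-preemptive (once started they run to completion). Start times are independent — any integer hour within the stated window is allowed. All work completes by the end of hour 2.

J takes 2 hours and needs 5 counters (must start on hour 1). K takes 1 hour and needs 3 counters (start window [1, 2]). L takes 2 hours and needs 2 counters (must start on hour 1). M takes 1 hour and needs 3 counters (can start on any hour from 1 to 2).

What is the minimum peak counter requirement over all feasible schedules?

10

Early-start (J@1, K@1, L@1, M@1) gives peak 13: h1:13  h2:7.
Shift M→2.
Schedule J@1, K@1, L@1, M@2: h1:10  h2:10 — peak 10.
Total counter-hours = 20 over 2 hours ⇒ peak ≥ ⌈20/2⌉ = 10, so 10 is optimal.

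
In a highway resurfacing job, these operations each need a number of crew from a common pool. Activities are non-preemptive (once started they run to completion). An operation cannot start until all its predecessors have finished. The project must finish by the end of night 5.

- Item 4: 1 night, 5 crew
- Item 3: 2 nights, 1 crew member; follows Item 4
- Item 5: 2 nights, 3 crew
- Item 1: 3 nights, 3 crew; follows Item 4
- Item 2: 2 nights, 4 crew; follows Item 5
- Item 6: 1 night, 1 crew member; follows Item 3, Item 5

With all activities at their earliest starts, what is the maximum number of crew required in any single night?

Early-start schedule: Item 4@1, Item 3@2, Item 5@1, Item 1@2, Item 2@3, Item 6@4.
Load per night: night 1: 8, night 2: 7, night 3: 8, night 4: 8, night 5: 0.
Peak is 8.

8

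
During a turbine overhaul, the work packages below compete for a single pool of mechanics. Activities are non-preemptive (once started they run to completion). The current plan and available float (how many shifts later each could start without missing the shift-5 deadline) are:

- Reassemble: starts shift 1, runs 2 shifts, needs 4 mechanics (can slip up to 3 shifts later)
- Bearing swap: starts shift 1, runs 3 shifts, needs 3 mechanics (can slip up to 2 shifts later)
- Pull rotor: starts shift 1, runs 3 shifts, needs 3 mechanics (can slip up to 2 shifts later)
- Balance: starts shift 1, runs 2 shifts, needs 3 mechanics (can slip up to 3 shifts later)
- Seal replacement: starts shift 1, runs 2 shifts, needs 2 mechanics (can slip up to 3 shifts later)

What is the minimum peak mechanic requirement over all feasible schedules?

8

Early-start (Reassemble@1, Bearing swap@1, Pull rotor@1, Balance@1, Seal replacement@1) gives peak 15: s1:15  s2:15  s3:6  s4:0  s5:0.
Shift Pull rotor→3, Balance→4, Seal replacement→3.
Schedule Reassemble@1, Bearing swap@1, Pull rotor@3, Balance@4, Seal replacement@3: s1:7  s2:7  s3:8  s4:8  s5:6 — peak 8.
Total mechanic-shifts = 36 over 5 shifts ⇒ peak ≥ ⌈36/5⌉ = 8, so 8 is optimal.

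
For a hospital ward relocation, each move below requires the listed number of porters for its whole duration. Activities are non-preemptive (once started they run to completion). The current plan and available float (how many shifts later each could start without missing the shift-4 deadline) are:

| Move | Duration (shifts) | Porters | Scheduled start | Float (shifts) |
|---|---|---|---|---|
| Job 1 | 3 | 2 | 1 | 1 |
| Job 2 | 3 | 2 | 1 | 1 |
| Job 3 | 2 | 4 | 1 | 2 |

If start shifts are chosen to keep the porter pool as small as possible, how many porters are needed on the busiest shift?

Schedule Job 1@1, Job 2@1, Job 3@1: s1:8  s2:8  s3:4  s4:0 — peak 8.
No arrangement of the 12 feasible schedules does better.

8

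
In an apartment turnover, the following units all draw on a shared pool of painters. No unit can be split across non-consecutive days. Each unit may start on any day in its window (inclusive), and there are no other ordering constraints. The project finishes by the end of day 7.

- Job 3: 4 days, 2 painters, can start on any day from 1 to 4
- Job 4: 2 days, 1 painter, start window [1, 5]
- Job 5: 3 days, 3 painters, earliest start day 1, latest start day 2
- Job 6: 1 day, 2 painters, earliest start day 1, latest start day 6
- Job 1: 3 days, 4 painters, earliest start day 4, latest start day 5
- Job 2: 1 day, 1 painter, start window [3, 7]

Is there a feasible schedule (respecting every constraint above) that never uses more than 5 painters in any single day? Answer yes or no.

Schedule Job 3@1, Job 4@4, Job 5@1, Job 6@4, Job 1@5, Job 2@6: d1:5  d2:5  d3:5  d4:5  d5:5  d6:5  d7:4 — peak 5 ≤ 5.

yes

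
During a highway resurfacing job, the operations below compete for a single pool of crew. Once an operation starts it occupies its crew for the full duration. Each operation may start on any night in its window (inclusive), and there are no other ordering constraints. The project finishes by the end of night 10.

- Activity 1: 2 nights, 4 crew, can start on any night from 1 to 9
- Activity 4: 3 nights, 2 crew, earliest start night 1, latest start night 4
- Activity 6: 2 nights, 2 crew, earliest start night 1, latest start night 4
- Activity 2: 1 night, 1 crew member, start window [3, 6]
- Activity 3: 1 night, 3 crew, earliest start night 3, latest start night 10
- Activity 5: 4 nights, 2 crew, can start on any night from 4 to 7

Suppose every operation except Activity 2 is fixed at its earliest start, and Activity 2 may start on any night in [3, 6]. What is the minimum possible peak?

Activity 2@3: n1:8  n2:8  n3:6  n4:2  n5:2  n6:2  n7:2  n8:0  n9:0  n10:0 → peak 8
Activity 2@4: n1:8  n2:8  n3:5  n4:3  n5:2  n6:2  n7:2  n8:0  n9:0  n10:0 → peak 8
Activity 2@5: n1:8  n2:8  n3:5  n4:2  n5:3  n6:2  n7:2  n8:0  n9:0  n10:0 → peak 8
Activity 2@6: n1:8  n2:8  n3:5  n4:2  n5:2  n6:3  n7:2  n8:0  n9:0  n10:0 → peak 8
Best is Activity 2@3, peak 8.

8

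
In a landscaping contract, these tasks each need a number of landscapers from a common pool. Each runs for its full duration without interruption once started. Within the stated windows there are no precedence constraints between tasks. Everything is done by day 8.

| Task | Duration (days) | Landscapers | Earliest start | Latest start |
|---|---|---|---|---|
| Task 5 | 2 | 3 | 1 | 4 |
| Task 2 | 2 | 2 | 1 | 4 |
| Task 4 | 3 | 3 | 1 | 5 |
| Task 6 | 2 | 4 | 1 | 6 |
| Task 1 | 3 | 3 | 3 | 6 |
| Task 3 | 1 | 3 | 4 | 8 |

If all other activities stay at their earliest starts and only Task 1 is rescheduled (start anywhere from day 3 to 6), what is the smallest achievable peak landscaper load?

12

Task 1@3: d1:12  d2:12  d3:6  d4:6  d5:3  d6:0  d7:0  d8:0 → peak 12
Task 1@4: d1:12  d2:12  d3:3  d4:6  d5:3  d6:3  d7:0  d8:0 → peak 12
Task 1@5: d1:12  d2:12  d3:3  d4:3  d5:3  d6:3  d7:3  d8:0 → peak 12
Task 1@6: d1:12  d2:12  d3:3  d4:3  d5:0  d6:3  d7:3  d8:3 → peak 12
Best is Task 1@3, peak 12.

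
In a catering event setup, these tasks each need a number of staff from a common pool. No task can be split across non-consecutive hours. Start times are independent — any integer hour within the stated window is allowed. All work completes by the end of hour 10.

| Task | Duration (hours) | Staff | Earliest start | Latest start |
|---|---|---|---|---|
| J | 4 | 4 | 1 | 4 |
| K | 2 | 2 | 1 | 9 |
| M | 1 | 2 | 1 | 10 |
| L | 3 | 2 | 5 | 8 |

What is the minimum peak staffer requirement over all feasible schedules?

Early-start (J@1, K@1, M@1, L@5) gives peak 8: h1:8  h2:6  h3:4  h4:4  h5:2  h6:2  h7:2  h8:0  h9:0  h10:0.
Shift K→5, M→5, L→6.
Schedule J@1, K@5, M@5, L@6: h1:4  h2:4  h3:4  h4:4  h5:4  h6:4  h7:2  h8:2  h9:0  h10:0 — peak 4.

4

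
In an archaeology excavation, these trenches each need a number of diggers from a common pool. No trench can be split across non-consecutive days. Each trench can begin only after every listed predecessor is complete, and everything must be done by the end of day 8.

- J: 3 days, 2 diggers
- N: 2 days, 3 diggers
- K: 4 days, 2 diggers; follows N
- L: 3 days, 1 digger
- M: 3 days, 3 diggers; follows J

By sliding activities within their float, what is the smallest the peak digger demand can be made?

Early-start (J@1, N@1, K@3, L@1, M@4) gives peak 6: d1:6  d2:6  d3:5  d4:5  d5:5  d6:5  d7:0  d8:0.
Shift L→3, M→6.
Schedule J@1, N@1, K@3, L@3, M@6: d1:5  d2:5  d3:5  d4:3  d5:3  d6:5  d7:3  d8:3 — peak 5.

5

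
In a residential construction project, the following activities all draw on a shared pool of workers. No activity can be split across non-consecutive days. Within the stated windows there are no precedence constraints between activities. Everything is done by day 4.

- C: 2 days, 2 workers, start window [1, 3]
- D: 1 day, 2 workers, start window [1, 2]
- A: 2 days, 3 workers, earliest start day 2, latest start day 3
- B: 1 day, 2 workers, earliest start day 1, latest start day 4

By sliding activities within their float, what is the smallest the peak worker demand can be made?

4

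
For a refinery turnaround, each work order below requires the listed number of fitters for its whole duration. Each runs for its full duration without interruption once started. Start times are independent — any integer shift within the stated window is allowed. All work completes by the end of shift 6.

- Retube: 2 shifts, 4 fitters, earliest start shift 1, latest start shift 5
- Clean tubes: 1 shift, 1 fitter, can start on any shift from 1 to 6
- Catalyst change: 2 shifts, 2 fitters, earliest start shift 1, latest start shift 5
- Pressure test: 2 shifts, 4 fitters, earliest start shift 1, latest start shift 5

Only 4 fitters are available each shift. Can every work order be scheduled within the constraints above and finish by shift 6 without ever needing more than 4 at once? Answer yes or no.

Schedule Retube@1, Clean tubes@3, Catalyst change@3, Pressure test@5: s1:4  s2:4  s3:3  s4:2  s5:4  s6:4 — peak 4 ≤ 4.

yes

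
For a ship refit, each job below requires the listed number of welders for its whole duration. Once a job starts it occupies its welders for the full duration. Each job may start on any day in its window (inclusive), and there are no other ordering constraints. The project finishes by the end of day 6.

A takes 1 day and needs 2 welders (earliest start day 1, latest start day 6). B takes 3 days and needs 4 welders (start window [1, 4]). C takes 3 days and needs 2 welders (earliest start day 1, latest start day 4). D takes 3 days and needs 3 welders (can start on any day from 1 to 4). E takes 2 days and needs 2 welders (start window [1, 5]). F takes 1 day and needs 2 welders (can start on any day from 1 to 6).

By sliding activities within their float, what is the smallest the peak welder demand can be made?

Early-start (A@1, B@1, C@1, D@1, E@1, F@1) gives peak 15: d1:15  d2:11  d3:9  d4:0  d5:0  d6:0.
Shift C→2, D→4, E→4, F→5.
Schedule A@1, B@1, C@2, D@4, E@4, F@5: d1:6  d2:6  d3:6  d4:7  d5:7  d6:3 — peak 7.

7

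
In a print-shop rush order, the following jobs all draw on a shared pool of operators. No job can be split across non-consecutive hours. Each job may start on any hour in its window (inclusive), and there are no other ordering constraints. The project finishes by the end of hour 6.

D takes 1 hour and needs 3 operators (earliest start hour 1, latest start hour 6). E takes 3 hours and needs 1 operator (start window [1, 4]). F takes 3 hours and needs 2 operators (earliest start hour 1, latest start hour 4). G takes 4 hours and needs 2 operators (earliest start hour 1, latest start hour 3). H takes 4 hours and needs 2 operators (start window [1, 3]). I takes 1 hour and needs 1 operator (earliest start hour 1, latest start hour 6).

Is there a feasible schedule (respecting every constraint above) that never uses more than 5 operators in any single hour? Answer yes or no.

no

The minimum achievable peak is 6; 5 < 6, so no feasible schedule stays within the cap.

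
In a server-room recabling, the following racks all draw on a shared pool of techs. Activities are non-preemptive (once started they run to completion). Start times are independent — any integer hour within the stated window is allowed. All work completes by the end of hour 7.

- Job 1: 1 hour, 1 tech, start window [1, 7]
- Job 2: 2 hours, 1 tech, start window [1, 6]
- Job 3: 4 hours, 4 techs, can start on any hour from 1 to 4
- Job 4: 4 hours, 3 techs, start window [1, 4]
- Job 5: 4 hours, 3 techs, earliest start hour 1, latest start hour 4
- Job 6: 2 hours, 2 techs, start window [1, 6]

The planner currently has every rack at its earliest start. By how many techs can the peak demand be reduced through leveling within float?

Early-start peak: h1:14  h2:13  h3:10  h4:10  h5:0  h6:0  h7:0 ⇒ 14.
Leveled (Job 1@1, Job 2@1, Job 3@1, Job 4@1, Job 5@3, Job 6@5): h1:9  h2:8  h3:10  h4:10  h5:5  h6:5  h7:0 ⇒ 10.
Reduction 14 − 10 = 4.

4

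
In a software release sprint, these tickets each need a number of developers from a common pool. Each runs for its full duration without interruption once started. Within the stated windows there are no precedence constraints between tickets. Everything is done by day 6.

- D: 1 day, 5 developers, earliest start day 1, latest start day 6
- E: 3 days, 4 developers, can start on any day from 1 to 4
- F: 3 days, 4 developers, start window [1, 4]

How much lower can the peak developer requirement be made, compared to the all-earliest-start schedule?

Early-start peak: d1:13  d2:8  d3:8  d4:0  d5:0  d6:0 ⇒ 13.
Leveled (D@1, E@2, F@2): d1:5  d2:8  d3:8  d4:8  d5:0  d6:0 ⇒ 8.
Reduction 13 − 8 = 5.

5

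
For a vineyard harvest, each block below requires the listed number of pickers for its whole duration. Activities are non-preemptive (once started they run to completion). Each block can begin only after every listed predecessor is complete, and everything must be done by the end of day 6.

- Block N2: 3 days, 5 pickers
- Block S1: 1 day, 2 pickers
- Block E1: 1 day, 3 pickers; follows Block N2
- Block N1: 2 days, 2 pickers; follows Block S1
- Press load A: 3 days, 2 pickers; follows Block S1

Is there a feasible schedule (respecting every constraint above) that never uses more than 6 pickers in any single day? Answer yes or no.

no

The minimum achievable peak is 7; 6 < 7, so no feasible schedule stays within the cap.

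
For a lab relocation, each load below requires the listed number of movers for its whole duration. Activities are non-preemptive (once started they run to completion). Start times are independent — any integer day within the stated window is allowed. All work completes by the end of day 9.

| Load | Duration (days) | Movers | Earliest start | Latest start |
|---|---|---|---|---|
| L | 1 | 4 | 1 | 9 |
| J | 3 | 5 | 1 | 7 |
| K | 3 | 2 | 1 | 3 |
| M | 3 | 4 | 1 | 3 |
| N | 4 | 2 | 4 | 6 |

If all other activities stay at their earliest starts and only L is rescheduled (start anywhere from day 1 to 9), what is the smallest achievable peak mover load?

L@1: d1:15  d2:11  d3:11  d4:2  d5:2  d6:2  d7:2  d8:0  d9:0 → peak 15
L@2: d1:11  d2:15  d3:11  d4:2  d5:2  d6:2  d7:2  d8:0  d9:0 → peak 15
L@3: d1:11  d2:11  d3:15  d4:2  d5:2  d6:2  d7:2  d8:0  d9:0 → peak 15
L@4: d1:11  d2:11  d3:11  d4:6  d5:2  d6:2  d7:2  d8:0  d9:0 → peak 11
L@5: d1:11  d2:11  d3:11  d4:2  d5:6  d6:2  d7:2  d8:0  d9:0 → peak 11
L@6: d1:11  d2:11  d3:11  d4:2  d5:2  d6:6  d7:2  d8:0  d9:0 → peak 11
L@7: d1:11  d2:11  d3:11  d4:2  d5:2  d6:2  d7:6  d8:0  d9:0 → peak 11
L@8: d1:11  d2:11  d3:11  d4:2  d5:2  d6:2  d7:2  d8:4  d9:0 → peak 11
L@9: d1:11  d2:11  d3:11  d4:2  d5:2  d6:2  d7:2  d8:0  d9:4 → peak 11
Best is L@4, peak 11.

11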